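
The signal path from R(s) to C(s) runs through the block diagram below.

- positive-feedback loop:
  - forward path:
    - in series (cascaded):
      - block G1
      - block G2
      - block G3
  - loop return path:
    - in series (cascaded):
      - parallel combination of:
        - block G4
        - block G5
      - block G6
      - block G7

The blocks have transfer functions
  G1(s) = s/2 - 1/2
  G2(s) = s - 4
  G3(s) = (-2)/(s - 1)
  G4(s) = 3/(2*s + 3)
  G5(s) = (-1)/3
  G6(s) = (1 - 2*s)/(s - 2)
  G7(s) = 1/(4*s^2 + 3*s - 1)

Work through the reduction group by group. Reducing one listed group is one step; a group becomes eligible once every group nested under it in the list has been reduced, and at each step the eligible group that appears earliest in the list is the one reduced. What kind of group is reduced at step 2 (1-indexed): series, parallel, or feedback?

Answer: parallel

Working:
(1) series reduction of G1, G2, G3
(2) combine G4, G5 in parallel
(3) reduce the series chain (G4+G5), G6, G7
(4) reduce the feedback loop with forward (G1*G2*G3) and return ((G4+G5)*G6*G7)
At step 2 the group reduced is parallel.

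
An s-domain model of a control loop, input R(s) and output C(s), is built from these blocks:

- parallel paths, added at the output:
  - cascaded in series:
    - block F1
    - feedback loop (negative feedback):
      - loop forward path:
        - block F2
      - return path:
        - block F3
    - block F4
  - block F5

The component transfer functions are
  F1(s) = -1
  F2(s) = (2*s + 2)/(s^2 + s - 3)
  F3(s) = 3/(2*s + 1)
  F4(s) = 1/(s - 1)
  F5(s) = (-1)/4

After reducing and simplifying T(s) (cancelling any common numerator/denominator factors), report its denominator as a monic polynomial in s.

Reducing step by step:

Step 1: close the feedback loop around F2, F3 = (4*s^2 + 6*s + 2)/(2*s^3 + 3*s^2 + s + 3)
Step 2: series reduction of F1, [F2/(1+F2*F3)], F4 = (-4*s^2 - 6*s - 2)/(2*s^4 + s^3 - 2*s^2 + 2*s - 3)
Step 3: reduce the parallel group (F1*[F2/(1+F2*F3)]*F4), F5 = (-2*s^4 - s^3 - 14*s^2 - 26*s - 5)/(8*s^4 + 4*s^3 - 8*s^2 + 8*s - 12)
T(s) is the step-3 result (common factors already cancelled). Leading coefficient of the denominator: 8. Divide through by 8 for the monic polynomial.

Answer: s^4 + s^3/2 - s^2 + s - 3/2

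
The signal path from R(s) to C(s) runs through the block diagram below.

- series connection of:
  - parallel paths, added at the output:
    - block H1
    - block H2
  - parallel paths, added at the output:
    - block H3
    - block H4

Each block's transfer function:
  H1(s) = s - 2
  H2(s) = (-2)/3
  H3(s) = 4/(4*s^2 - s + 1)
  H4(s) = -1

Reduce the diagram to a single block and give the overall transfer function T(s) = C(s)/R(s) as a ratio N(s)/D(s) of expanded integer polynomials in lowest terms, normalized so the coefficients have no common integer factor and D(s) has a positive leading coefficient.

The answer is (-12*s^3 + 35*s^2 + s - 24)/(12*s^2 - 3*s + 3).

Reasoning:
[1] add H1, H2 (parallel); result s - 8/3
[2] combine H3, H4 in parallel; result (-4*s^2 + s + 3)/(4*s^2 - s + 1)
[3] combine (H1+H2), (H3+H4) in series, which is the overall transfer function T(s) = C(s)/R(s) in lowest terms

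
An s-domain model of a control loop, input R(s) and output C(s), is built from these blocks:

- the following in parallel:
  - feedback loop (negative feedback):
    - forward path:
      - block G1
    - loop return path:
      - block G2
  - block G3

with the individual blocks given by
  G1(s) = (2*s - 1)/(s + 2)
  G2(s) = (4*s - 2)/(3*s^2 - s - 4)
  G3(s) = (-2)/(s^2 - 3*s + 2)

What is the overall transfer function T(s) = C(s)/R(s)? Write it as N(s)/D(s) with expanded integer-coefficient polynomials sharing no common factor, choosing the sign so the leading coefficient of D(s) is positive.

Reducing step by step:

Step 1 - collapse the loop (G1 forward, G2 return) gives (6*s^3 - 5*s^2 - 7*s + 4)/(3*s^3 + 13*s^2 - 14*s - 6)
Step 2 - parallel reduction of [G1/(1+G1*G2)], G3, which is the overall transfer function T(s) = C(s)/R(s) in lowest terms

Answer: (6*s^5 - 23*s^4 + 14*s^3 - 11*s^2 + 2*s + 20)/(3*s^5 + 4*s^4 - 47*s^3 + 62*s^2 - 10*s - 12)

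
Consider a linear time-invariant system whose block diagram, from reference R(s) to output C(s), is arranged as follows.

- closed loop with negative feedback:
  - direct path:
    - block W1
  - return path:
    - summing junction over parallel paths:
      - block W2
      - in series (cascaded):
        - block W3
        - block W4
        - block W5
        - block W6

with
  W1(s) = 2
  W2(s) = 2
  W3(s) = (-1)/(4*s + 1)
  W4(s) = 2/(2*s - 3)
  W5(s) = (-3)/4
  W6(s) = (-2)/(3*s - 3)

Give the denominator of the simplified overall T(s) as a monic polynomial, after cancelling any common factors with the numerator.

Step 1: reduce the series chain W3, W4, W5, W6 gives (-1)/(8*s^3 - 18*s^2 + 7*s + 3)
Step 2: combine W2, (W3*W4*W5*W6) in parallel gives (16*s^3 - 36*s^2 + 14*s + 5)/(8*s^3 - 18*s^2 + 7*s + 3)
Step 3: apply the feedback formula to W1, (W2+(W3*W4*W5*W6)) gives (16*s^3 - 36*s^2 + 14*s + 6)/(40*s^3 - 90*s^2 + 35*s + 13)
No further cancellation is possible in the step-3 result, so that is T(s). Its denominator becomes monic after dividing by the leading coefficient 40.

Final answer: s^3 - 9*s^2/4 + 7*s/8 + 13/40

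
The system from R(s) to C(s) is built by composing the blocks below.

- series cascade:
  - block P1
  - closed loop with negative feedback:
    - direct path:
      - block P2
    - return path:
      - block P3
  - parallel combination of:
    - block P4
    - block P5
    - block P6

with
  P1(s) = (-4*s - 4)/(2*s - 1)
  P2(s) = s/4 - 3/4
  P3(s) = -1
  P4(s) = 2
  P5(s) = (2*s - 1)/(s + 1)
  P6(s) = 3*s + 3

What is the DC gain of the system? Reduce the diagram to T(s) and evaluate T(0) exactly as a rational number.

Step 1: feedback reduction of P2, P3; result (3 - s)/(s - 7)
Step 2: parallel reduction of P4, P5, P6; result (3*s^2 + 10*s + 4)/(s + 1)
Step 3: reduce the series chain P1, [P2/(1+P2*P3)], (P4+P5+P6); result (12*s^3 + 4*s^2 - 104*s - 48)/(2*s^2 - 15*s + 7)
Evaluating the step-3 result (the overall T(s)) at s = 0 gives T(0) = -48/7.

Answer: -48/7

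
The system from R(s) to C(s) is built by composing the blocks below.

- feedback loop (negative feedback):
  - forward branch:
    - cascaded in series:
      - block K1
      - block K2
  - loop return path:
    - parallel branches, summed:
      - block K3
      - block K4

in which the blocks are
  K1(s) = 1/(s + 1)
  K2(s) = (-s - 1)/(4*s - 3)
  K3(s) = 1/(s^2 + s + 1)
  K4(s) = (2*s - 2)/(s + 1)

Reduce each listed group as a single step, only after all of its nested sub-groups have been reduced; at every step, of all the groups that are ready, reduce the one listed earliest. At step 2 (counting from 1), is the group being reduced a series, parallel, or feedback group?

Step 1: reduce the series chain K1, K2
Step 2: combine K3, K4 in parallel
Step 3: reduce the feedback loop with forward (K1*K2) and return (K3+K4)
Step 2 collapses a parallel group.

Therefore the answer is parallel.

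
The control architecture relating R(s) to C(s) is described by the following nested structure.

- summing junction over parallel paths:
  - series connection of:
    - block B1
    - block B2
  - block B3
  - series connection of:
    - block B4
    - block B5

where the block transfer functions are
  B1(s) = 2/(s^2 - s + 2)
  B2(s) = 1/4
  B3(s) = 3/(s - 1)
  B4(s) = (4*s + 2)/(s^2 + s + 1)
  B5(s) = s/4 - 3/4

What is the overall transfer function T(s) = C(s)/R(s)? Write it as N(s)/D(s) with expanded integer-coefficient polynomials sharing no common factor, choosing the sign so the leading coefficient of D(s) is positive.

The answer is (2*s^5 - 3*s^4 + 14*s^3 - s^2 + 7*s + 17)/(2*s^5 - 2*s^4 + 4*s^3 - 2*s^2 + 2*s - 4).

Reasoning:
[1] cascade B1, B2, giving 1/(2*s^2 - 2*s + 4)
[2] series reduction of B4, B5, giving (2*s^2 - 5*s - 3)/(2*s^2 + 2*s + 2)
[3] add (B1*B2), B3, (B4*B5) (parallel), giving the overall T(s)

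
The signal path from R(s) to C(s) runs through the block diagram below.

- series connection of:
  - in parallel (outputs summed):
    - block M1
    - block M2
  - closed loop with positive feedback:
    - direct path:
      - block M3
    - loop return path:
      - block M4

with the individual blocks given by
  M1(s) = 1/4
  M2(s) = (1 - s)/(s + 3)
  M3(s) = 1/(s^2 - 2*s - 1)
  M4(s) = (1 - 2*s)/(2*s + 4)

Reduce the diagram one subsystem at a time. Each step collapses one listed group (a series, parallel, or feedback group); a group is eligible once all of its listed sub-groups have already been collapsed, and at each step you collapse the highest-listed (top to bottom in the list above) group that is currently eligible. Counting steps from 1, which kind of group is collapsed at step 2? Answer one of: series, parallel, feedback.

Answer: feedback

Working:
Step 1 - parallel reduction of M1, M2
Step 2 - feedback reduction of M3, M4
Step 3 - multiply (M1+M2), [M3/(1-M3*M4)] (series)
So the answer for step 2 is feedback.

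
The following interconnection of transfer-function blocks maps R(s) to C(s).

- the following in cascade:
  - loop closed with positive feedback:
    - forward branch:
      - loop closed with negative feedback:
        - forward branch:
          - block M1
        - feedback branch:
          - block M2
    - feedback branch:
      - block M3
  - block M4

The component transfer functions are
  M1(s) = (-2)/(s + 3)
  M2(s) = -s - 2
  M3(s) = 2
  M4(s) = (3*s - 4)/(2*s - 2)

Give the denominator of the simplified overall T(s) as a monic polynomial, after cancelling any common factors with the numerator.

1. close the feedback loop around M1, M2 -> (-2)/(3*s + 7)
2. reduce the feedback loop with forward [M1/(1+M1*M2)] and return M3 -> (-2)/(3*s + 11)
3. reduce the series chain [[M1/(1+M1*M2)]/(1-[M1/(1+M1*M2)]*M3)], M4 -> (4 - 3*s)/(3*s^2 + 8*s - 11)
Step 3 gives the fully reduced T(s), with no common factor left to cancel. The denominator's leading coefficient is 3, so divide each of its coefficients by 3 to get the monic form.

Hence the answer: s^2 + 8*s/3 - 11/3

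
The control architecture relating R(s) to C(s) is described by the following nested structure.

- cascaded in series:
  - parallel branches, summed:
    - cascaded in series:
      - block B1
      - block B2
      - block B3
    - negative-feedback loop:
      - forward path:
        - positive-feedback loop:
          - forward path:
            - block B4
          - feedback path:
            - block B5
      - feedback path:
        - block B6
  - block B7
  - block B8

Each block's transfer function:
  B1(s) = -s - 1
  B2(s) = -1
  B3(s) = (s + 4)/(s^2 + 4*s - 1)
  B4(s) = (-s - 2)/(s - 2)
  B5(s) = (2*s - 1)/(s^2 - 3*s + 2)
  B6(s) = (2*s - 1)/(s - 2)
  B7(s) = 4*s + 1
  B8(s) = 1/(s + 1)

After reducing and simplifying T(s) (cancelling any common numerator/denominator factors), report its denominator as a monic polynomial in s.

First reduce the diagram to T(s).

Step 1: multiply B1, B2, B3 (series) gives (s^2 + 5*s + 4)/(s^2 + 4*s - 1)
Step 2: apply the feedback formula to B4, B5 gives (-s^3 + s^2 + 4*s - 4)/(s^3 - 3*s^2 + 11*s - 6)
Step 3: close the feedback loop around [B4/(1-B4*B5)], B6 gives (s^2 + s - 2)/(s^2 + 6*s - 4)
Step 4: combine (B1*B2*B3), [[B4/(1-B4*B5)]/(1+[B4/(1-B4*B5)]*B6)] in parallel gives (2*s^4 + 16*s^3 + 31*s^2 - 5*s - 14)/(s^4 + 10*s^3 + 19*s^2 - 22*s + 4)
Step 5: cascade ((B1*B2*B3)+[[B4/(1-B4*B5)]/(1+[B4/(1-B4*B5)]*B6)]), B7, B8 gives (8*s^5 + 66*s^4 + 140*s^3 + 11*s^2 - 61*s - 14)/(s^5 + 11*s^4 + 29*s^3 - 3*s^2 - 18*s + 4)
No further cancellation is possible in the step-5 result, so that is T(s). Its denominator is already monic.

Answer: s^5 + 11*s^4 + 29*s^3 - 3*s^2 - 18*s + 4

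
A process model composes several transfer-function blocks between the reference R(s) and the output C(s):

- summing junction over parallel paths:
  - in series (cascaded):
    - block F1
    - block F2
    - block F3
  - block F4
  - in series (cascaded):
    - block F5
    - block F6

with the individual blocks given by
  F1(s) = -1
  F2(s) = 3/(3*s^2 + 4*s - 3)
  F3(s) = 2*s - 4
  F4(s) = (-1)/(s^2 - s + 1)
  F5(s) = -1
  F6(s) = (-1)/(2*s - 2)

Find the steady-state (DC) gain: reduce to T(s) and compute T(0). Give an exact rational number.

Step 1. reduce the series chain F1, F2, F3; result (12 - 6*s)/(3*s^2 + 4*s - 3)
Step 2. reduce the series chain F5, F6; result 1/(2*s - 2)
Step 3. sum the parallel branches (F1*F2*F3), F4, (F5*F6); result (-9*s^4 + 43*s^3 - 78*s^2 + 81*s - 33)/(6*s^5 - 4*s^4 - 10*s^3 + 22*s^2 - 20*s + 6)
The step-3 result is T(s). Setting s = 0: T(0) = -33/6 = -11/2.

Answer: -11/2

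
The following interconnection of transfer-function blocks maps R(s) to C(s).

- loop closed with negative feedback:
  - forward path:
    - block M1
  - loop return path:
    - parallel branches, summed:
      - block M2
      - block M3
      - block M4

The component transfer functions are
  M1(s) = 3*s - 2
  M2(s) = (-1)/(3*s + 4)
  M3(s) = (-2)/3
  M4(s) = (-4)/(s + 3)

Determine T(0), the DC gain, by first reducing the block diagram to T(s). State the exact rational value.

Answer: -4/11

Working:
Step 1 - reduce the parallel group M2, M3, M4 = (-6*s^2 - 65*s - 81)/(9*s^2 + 39*s + 36)
Step 2 - apply the feedback formula to M1, (M2+M3+M4) = (-27*s^3 - 99*s^2 - 30*s + 72)/(18*s^3 + 174*s^2 + 74*s - 198)
That last expression is T(s); at s = 0 only the constant terms survive, so T(0) = 72/(-198) = -4/11.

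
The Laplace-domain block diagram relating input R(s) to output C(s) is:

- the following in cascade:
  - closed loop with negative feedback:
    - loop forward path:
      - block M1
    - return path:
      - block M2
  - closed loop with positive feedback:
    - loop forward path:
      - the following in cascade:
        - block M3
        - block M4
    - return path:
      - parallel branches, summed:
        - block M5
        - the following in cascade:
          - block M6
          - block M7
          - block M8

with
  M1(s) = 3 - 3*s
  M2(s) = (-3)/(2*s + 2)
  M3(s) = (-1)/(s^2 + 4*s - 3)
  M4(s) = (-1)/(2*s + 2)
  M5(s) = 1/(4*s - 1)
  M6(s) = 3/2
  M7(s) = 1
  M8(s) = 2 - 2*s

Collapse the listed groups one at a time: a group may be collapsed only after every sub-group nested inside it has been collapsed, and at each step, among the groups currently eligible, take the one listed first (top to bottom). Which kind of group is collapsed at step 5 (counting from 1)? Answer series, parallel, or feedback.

Step 1: reduce the feedback loop with forward M1 and return M2
Step 2: combine M3, M4 in series
Step 3: multiply M6, M7, M8 (series)
Step 4: reduce the parallel group M5, (M6*M7*M8)
Step 5: close the feedback loop around (M3*M4), (M5+(M6*M7*M8))
Step 6: cascade [M1/(1+M1*M2)], [(M3*M4)/(1-(M3*M4)*(M5+(M6*M7*M8)))]
Step 5: feedback.

Answer: feedback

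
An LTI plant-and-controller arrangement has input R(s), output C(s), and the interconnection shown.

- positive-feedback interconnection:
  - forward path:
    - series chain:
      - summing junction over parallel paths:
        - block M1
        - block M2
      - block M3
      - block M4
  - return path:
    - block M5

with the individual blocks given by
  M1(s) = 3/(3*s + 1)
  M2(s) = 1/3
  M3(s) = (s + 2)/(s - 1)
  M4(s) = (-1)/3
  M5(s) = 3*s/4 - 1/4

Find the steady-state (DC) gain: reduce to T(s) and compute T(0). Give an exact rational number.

The answer is 10/7.

Reasoning:
Step 1: combine M1, M2 in parallel; result (3*s + 10)/(9*s + 3)
Step 2: series reduction of (M1+M2), M3, M4; result (-3*s^2 - 16*s - 20)/(27*s^2 - 18*s - 9)
Step 3: apply the feedback formula to ((M1+M2)*M3*M4), M5; result (-12*s^2 - 64*s - 80)/(9*s^3 + 153*s^2 - 28*s - 56)
The step-3 result is T(s). Setting s = 0: T(0) = -80/(-56) = 10/7.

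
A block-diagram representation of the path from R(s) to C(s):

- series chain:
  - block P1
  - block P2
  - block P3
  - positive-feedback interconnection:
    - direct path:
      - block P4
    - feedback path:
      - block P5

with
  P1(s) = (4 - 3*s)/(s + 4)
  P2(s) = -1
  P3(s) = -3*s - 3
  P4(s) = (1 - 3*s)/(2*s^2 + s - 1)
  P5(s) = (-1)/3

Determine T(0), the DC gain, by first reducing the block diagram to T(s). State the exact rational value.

First reduce the diagram to T(s).

Step 1 - collapse the loop (P4 forward, P5 return): (3 - 9*s)/(6*s^2 - 2)
Step 2 - series reduction of P1, P2, P3, [P4/(1-P4*P5)]: (81*s^3 - 54*s^2 - 99*s + 36)/(6*s^3 + 24*s^2 - 2*s - 8)
The step-2 result is T(s). Setting s = 0: T(0) = 36/(-8) = -9/2.

Answer: -9/2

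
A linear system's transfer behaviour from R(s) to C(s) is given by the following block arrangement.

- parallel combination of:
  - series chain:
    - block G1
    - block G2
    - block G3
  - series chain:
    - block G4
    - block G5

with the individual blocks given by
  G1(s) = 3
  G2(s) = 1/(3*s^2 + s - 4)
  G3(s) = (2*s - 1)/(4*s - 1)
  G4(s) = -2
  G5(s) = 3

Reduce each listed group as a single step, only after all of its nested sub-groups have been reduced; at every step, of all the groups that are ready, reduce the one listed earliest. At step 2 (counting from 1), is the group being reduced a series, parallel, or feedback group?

Step 1. combine G1, G2, G3 in series
Step 2. reduce the series chain G4, G5
Step 3. parallel reduction of (G1*G2*G3), (G4*G5)
At step 2 the group reduced is series.

Answer: series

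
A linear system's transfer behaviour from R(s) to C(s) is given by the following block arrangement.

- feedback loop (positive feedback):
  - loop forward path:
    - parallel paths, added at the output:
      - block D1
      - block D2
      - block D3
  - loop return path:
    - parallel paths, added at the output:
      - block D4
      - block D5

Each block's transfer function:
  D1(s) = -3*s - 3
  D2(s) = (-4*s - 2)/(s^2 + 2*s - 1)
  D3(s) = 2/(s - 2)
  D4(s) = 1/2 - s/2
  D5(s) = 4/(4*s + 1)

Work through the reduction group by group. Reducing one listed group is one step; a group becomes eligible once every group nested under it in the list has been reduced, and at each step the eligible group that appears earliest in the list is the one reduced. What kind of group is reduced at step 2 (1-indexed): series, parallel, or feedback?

Step 1. combine D1, D2, D3 in parallel
Step 2. reduce the parallel group D4, D5
Step 3. collapse the loop ((D1+D2+D3) forward, (D4+D5) return)
The group at step 2 is a parallel group.

Final answer: parallel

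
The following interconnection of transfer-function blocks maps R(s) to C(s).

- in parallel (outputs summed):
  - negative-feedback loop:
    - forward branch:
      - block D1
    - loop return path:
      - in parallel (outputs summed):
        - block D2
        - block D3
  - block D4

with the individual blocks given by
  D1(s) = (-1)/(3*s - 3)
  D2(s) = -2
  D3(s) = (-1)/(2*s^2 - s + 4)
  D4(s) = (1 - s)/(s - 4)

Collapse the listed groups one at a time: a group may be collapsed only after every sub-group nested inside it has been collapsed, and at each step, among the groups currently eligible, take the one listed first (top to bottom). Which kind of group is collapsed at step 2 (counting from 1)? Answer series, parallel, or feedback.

Answer: feedback

Working:
Step 1 - sum the parallel branches D2, D3
Step 2 - feedback reduction of D1, (D2+D3)
Step 3 - reduce the parallel group [D1/(1+D1*(D2+D3))], D4
So the answer for step 2 is feedback.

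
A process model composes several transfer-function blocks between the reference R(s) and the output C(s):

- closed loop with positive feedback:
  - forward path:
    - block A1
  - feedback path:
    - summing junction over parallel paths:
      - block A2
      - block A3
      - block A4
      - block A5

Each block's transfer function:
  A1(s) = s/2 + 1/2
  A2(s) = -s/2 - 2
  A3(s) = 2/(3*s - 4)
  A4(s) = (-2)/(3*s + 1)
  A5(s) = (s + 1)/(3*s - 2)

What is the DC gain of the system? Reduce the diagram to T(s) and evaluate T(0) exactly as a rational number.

Step 1 - add A2, A3, A4, A5 (parallel) gives (-27*s^4 - 45*s^3 + 174*s^2 + 2*s - 80)/(54*s^3 - 90*s^2 + 12*s + 16)
Step 2 - feedback reduction of A1, (A2+A3+A4+A5) gives (54*s^4 - 36*s^3 - 78*s^2 + 28*s + 16)/(27*s^5 + 72*s^4 - 21*s^3 - 356*s^2 + 102*s + 112)
Evaluating the step-2 result (the overall T(s)) at s = 0 gives T(0) = 16/112 = 1/7.

Answer: 1/7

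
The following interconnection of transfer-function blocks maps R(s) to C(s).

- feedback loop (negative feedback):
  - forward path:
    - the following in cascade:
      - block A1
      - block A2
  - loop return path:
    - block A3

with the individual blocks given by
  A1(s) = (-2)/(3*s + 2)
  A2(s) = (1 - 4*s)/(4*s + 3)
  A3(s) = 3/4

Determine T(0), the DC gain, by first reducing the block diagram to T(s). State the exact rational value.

Step 1: reduce the series chain A1, A2 -> (8*s - 2)/(12*s^2 + 17*s + 6)
Step 2: reduce the feedback loop with forward (A1*A2) and return A3 -> (16*s - 4)/(24*s^2 + 46*s + 9)
That last expression is T(s); at s = 0 only the constant terms survive, so T(0) = -4/9.

Therefore the answer is -4/9.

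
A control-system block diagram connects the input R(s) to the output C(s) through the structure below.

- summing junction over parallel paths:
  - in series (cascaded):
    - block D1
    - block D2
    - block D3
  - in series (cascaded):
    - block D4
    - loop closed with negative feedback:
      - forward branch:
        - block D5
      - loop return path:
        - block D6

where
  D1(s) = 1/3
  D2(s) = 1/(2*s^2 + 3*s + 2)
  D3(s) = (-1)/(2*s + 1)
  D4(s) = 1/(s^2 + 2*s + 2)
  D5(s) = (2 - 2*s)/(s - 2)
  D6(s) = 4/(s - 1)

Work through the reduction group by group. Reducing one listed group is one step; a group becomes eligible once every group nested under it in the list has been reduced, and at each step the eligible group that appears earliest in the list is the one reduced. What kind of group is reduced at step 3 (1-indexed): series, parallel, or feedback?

Step 1 - series reduction of D1, D2, D3
Step 2 - close the feedback loop around D5, D6
Step 3 - series reduction of D4, [D5/(1+D5*D6)]
Step 4 - add (D1*D2*D3), (D4*[D5/(1+D5*D6)]) (parallel)
The group at step 3 is a series group.

Therefore the answer is series.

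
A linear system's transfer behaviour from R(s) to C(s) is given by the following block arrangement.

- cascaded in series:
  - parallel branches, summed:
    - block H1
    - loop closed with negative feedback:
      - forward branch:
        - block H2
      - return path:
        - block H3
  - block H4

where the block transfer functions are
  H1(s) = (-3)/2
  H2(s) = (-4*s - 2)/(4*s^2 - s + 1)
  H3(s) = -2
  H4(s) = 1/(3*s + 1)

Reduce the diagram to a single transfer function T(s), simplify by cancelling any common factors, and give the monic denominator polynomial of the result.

Step 1. collapse the loop (H2 forward, H3 return): (-4*s - 2)/(4*s^2 + 7*s + 5)
Step 2. combine H1, [H2/(1+H2*H3)] in parallel: (-12*s^2 - 29*s - 19)/(8*s^2 + 14*s + 10)
Step 3. reduce the series chain (H1+[H2/(1+H2*H3)]), H4: (-12*s^2 - 29*s - 19)/(24*s^3 + 50*s^2 + 44*s + 10)
T(s) is the step-3 result (common factors already cancelled). Leading coefficient of the denominator: 24. Divide through by 24 for the monic polynomial.

Final answer: s^3 + 25*s^2/12 + 11*s/6 + 5/12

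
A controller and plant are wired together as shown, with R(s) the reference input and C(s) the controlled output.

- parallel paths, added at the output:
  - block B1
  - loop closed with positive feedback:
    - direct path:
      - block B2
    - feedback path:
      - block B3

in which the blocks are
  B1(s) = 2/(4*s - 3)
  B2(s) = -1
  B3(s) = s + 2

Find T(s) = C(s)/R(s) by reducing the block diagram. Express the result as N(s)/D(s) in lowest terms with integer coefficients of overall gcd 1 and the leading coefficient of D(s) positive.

Step 1: apply the feedback formula to B2, B3; result (-1)/(s + 3)
Step 2: add B1, [B2/(1-B2*B3)] (parallel) - this is the overall T(s), already in the required normalized form

Hence the answer: (9 - 2*s)/(4*s^2 + 9*s - 9)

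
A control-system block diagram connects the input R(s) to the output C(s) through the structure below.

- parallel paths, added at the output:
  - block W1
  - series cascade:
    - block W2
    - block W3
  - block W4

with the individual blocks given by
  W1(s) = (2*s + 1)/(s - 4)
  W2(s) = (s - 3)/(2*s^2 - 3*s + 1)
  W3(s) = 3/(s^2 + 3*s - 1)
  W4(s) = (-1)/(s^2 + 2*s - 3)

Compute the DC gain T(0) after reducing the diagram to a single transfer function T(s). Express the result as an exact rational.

1. reduce the series chain W2, W3, giving (3*s - 9)/(2*s^4 + 3*s^3 - 10*s^2 + 6*s - 1)
2. reduce the parallel group W1, (W2*W3), W4, giving (4*s^6 + 20*s^5 + 5*s^4 - 43*s^3 + 23*s^2 - 37*s + 109)/(2*s^6 + s^5 - 37*s^4 - 20*s^3 + 113*s^2 - 71*s + 12)
The step-2 result is T(s). Setting s = 0: T(0) = 109/12.

Final answer: 109/12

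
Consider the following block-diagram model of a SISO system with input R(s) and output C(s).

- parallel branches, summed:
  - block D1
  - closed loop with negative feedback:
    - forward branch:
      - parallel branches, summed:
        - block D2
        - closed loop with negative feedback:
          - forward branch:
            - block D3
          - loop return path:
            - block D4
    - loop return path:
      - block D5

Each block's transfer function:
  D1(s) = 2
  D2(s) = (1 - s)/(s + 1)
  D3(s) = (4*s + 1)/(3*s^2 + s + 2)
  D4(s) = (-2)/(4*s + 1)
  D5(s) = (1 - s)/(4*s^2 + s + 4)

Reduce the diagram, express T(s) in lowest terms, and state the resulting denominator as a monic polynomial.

The answer is s^5 + 11*s^4/6 + 11*s^3/12 + 17*s^2/12 + 3*s/4 + 1/12.

Reasoning:
Step 1: collapse the loop (D3 forward, D4 return) gives (4*s + 1)/(3*s^2 + s)
Step 2: parallel reduction of D2, [D3/(1+D3*D4)] gives (-3*s^3 + 6*s^2 + 6*s + 1)/(3*s^3 + 4*s^2 + s)
Step 3: reduce the feedback loop with forward (D2+[D3/(1+D3*D4)]) and return D5 gives (-12*s^5 + 21*s^4 + 18*s^3 + 34*s^2 + 25*s + 4)/(12*s^5 + 22*s^4 + 11*s^3 + 17*s^2 + 9*s + 1)
Step 4: parallel reduction of D1, [(D2+[D3/(1+D3*D4)])/(1+(D2+[D3/(1+D3*D4)])*D5)] gives (12*s^5 + 65*s^4 + 40*s^3 + 68*s^2 + 43*s + 6)/(12*s^5 + 22*s^4 + 11*s^3 + 17*s^2 + 9*s + 1)
That last expression is T(s), already simplified. Scaling its denominator by 1/12 (the reciprocal of the leading coefficient) yields the monic denominator.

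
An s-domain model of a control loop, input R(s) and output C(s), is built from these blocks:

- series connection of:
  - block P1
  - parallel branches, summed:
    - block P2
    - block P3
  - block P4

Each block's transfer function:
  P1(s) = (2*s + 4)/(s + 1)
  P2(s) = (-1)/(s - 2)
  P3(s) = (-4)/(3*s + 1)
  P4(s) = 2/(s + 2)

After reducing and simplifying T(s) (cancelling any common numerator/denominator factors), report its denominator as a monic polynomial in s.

First reduce the diagram to T(s).

Step 1. sum the parallel branches P2, P3; result (7 - 7*s)/(3*s^2 - 5*s - 2)
Step 2. reduce the series chain P1, (P2+P3), P4; result (28 - 28*s)/(3*s^3 - 2*s^2 - 7*s - 2)
That last expression is T(s), already simplified. Scaling its denominator by 1/3 (the reciprocal of the leading coefficient) yields the monic denominator.

Answer: s^3 - 2*s^2/3 - 7*s/3 - 2/3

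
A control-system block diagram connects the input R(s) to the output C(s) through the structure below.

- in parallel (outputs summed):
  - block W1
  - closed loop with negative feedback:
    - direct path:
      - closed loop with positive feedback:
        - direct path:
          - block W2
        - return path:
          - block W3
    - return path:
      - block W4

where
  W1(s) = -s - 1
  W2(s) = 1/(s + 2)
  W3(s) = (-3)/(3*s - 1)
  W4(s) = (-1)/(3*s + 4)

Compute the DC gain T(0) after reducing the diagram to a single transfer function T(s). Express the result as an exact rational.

[1] collapse the loop (W2 forward, W3 return); result (3*s - 1)/(3*s^2 + 5*s + 1)
[2] close the feedback loop around [W2/(1-W2*W3)], W4; result (9*s^2 + 9*s - 4)/(9*s^3 + 27*s^2 + 20*s + 5)
[3] combine W1, [[W2/(1-W2*W3)]/(1+[W2/(1-W2*W3)]*W4)] in parallel; result (-9*s^4 - 36*s^3 - 38*s^2 - 16*s - 9)/(9*s^3 + 27*s^2 + 20*s + 5)
Evaluating the step-3 result (the overall T(s)) at s = 0 gives T(0) = -9/5.

Final answer: -9/5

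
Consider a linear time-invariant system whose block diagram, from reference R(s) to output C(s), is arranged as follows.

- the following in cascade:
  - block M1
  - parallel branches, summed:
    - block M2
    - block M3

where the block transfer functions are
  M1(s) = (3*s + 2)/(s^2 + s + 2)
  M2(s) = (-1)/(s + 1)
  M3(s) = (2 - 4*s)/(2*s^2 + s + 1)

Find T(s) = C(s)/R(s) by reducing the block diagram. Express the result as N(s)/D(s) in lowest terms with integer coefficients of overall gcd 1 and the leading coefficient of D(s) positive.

[1] sum the parallel branches M2, M3, giving (-6*s^2 - 3*s + 1)/(2*s^3 + 3*s^2 + 2*s + 1)
[2] combine M1, (M2+M3) in series; the result is T(s) itself (integer coefficients, no common factor, positive leading denominator coefficient)

Answer: (-18*s^3 - 21*s^2 - 3*s + 2)/(2*s^5 + 5*s^4 + 9*s^3 + 9*s^2 + 5*s + 2)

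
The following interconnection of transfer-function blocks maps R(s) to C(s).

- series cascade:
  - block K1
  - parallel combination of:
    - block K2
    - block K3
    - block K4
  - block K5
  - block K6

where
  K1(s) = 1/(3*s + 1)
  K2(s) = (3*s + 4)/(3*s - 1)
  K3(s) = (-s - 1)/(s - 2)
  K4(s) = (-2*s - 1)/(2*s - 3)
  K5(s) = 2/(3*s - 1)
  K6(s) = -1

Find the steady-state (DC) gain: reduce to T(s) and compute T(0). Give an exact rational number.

First reduce the diagram to T(s).

1. combine K2, K3, K4 in parallel: (-6*s^3 + 3*s^2 + s + 19)/(6*s^3 - 23*s^2 + 25*s - 6)
2. multiply K1, (K2+K3+K4), K5, K6 (series): (12*s^3 - 6*s^2 - 2*s - 38)/(54*s^5 - 207*s^4 + 219*s^3 - 31*s^2 - 25*s + 6)
Evaluating the step-2 result (the overall T(s)) at s = 0 gives T(0) = -38/6 = -19/3.

Answer: -19/3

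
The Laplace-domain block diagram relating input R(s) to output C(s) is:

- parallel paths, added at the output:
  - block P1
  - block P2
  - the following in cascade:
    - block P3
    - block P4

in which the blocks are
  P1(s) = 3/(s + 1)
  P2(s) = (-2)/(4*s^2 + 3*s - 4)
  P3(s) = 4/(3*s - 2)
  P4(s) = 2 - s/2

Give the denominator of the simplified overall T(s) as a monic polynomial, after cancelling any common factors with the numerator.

The answer is s^4 + 13*s^3/12 - 17*s^2/12 - 5*s/6 + 2/3.

Reasoning:
Step 1. multiply P3, P4 (series); result (8 - 2*s)/(3*s - 2)
Step 2. reduce the parallel group P1, P2, (P3*P4); result (-8*s^4 + 54*s^3 + 55*s^2 - 56*s - 4)/(12*s^4 + 13*s^3 - 17*s^2 - 10*s + 8)
Step 2 gives the fully reduced T(s), with no common factor left to cancel. The denominator's leading coefficient is 12, so divide each of its coefficients by 12 to get the monic form.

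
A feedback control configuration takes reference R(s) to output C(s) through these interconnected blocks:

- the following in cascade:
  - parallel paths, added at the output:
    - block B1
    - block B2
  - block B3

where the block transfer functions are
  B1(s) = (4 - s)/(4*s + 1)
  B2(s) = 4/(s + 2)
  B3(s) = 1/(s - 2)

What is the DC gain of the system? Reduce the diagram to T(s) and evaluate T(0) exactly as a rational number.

Step 1. sum the parallel branches B1, B2 = (-s^2 + 18*s + 12)/(4*s^2 + 9*s + 2)
Step 2. multiply (B1+B2), B3 (series) = (-s^2 + 18*s + 12)/(4*s^3 + s^2 - 16*s - 4)
DC gain: substitute s = 0 into T(s) from step 2: T(0) = 12/(-4) = -3.

Therefore the answer is -3.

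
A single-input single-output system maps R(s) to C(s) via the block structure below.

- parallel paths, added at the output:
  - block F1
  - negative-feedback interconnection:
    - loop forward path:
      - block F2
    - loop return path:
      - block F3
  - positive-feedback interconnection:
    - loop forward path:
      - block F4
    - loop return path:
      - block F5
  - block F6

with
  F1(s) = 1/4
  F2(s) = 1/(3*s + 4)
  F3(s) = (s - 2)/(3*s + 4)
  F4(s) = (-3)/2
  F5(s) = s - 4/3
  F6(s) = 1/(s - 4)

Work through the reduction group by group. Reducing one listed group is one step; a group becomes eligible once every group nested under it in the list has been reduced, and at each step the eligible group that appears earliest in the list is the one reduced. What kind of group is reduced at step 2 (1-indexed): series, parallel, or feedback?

(1) apply the feedback formula to F2, F3
(2) apply the feedback formula to F4, F5
(3) reduce the parallel group F1, [F2/(1+F2*F3)], [F4/(1-F4*F5)], F6
The group at step 2 is a feedback group.

Final answer: feedback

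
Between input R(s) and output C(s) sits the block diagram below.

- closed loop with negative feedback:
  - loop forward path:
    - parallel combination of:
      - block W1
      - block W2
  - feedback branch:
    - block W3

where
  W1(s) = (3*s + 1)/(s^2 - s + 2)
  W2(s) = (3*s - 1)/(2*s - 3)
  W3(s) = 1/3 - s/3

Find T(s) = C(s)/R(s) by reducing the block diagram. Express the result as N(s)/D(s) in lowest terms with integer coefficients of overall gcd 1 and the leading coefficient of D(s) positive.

Answer: (-9*s^3 - 6*s^2 + 15)/(3*s^4 - 7*s^3 + 13*s^2 - 26*s + 23)

Working:
1. parallel reduction of W1, W2 -> (3*s^3 + 2*s^2 - 5)/(2*s^3 - 5*s^2 + 7*s - 6)
2. reduce the feedback loop with forward (W1+W2) and return W3; the result is T(s) itself (integer coefficients, no common factor, positive leading denominator coefficient)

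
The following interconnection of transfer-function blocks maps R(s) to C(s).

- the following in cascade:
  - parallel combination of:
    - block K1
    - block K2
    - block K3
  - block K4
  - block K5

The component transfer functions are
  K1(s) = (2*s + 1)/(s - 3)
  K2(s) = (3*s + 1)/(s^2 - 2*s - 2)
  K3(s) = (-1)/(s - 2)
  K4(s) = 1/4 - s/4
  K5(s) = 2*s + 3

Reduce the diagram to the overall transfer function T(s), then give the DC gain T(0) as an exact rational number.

Answer: -1/4

Working:
[1] combine K1, K2, K3 in parallel; result (2*s^4 - 5*s^3 - 9*s^2 + 19*s + 4)/(s^4 - 7*s^3 + 14*s^2 - 2*s - 12)
[2] multiply (K1+K2+K3), K4, K5 (series); result (-4*s^6 + 8*s^5 + 29*s^4 - 44*s^3 - 54*s^2 + 53*s + 12)/(4*s^4 - 28*s^3 + 56*s^2 - 8*s - 48)
DC gain: substitute s = 0 into T(s) from step 2: T(0) = 12/(-48) = -1/4.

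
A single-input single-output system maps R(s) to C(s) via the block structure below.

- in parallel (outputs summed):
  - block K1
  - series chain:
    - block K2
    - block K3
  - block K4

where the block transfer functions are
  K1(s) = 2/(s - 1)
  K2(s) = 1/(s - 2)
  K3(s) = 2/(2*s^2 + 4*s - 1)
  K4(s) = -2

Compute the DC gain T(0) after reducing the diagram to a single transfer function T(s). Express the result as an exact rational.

Step 1. cascade K2, K3 -> 2/(2*s^3 - 9*s + 2)
Step 2. add K1, (K2*K3), K4 (parallel) -> (-4*s^4 + 8*s^3 + 18*s^2 - 38*s + 6)/(2*s^4 - 2*s^3 - 9*s^2 + 11*s - 2)
That last expression is T(s); at s = 0 only the constant terms survive, so T(0) = 6/(-2) = -3.

Answer: -3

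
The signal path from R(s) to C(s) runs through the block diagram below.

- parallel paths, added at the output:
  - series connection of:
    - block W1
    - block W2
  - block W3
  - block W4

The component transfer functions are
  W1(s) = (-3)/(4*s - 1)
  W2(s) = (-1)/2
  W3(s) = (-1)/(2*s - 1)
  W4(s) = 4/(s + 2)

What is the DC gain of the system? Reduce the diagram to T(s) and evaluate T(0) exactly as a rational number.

The answer is 3/2.

Reasoning:
(1) multiply W1, W2 (series), giving 3/(8*s - 2)
(2) parallel reduction of (W1*W2), W3, W4, giving (62*s^2 - 53*s + 6)/(16*s^3 + 20*s^2 - 22*s + 4)
That last expression is T(s); at s = 0 only the constant terms survive, so T(0) = 6/4 = 3/2.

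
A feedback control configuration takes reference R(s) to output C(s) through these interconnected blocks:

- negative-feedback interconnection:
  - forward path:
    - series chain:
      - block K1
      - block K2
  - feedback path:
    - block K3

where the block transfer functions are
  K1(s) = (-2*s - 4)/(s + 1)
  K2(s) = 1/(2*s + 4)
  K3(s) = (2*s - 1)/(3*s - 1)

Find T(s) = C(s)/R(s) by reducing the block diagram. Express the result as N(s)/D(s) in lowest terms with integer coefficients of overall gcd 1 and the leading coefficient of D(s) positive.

Answer: (1 - 3*s)/(3*s^2)

Working:
1. combine K1, K2 in series -> (-1)/(s + 1)
2. collapse the loop ((K1*K2) forward, K3 return) - this is the overall T(s), already in the required normalized form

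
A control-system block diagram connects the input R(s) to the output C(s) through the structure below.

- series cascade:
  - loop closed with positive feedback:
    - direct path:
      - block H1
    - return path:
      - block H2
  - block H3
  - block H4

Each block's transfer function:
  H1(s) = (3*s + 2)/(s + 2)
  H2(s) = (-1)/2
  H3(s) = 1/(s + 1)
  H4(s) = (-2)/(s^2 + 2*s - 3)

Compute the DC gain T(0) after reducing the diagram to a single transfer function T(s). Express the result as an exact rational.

1. reduce the feedback loop with forward H1 and return H2, giving (6*s + 4)/(5*s + 6)
2. reduce the series chain [H1/(1-H1*H2)], H3, H4, giving (-12*s - 8)/(5*s^4 + 21*s^3 + 13*s^2 - 21*s - 18)
That last expression is T(s); at s = 0 only the constant terms survive, so T(0) = -8/(-18) = 4/9.

Final answer: 4/9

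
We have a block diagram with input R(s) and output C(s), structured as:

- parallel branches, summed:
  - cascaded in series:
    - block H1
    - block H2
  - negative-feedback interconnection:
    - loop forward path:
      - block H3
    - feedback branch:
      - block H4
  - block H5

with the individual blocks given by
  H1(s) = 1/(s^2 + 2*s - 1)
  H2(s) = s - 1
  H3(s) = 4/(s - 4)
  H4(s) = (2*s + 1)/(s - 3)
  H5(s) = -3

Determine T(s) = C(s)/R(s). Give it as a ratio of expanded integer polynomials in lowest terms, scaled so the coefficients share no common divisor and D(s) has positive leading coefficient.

First reduce the diagram to T(s).

Step 1 - multiply H1, H2 (series), giving (s - 1)/(s^2 + 2*s - 1)
Step 2 - reduce the feedback loop with forward H3 and return H4, giving (4*s - 12)/(s^2 + s + 16)
Step 3 - reduce the parallel group (H1*H2), [H3/(1+H3*H4)], H5, which is the overall transfer function T(s) = C(s)/R(s) in lowest terms

Answer: (-3*s^4 - 4*s^3 - 55*s^2 - 106*s + 44)/(s^4 + 3*s^3 + 17*s^2 + 31*s - 16)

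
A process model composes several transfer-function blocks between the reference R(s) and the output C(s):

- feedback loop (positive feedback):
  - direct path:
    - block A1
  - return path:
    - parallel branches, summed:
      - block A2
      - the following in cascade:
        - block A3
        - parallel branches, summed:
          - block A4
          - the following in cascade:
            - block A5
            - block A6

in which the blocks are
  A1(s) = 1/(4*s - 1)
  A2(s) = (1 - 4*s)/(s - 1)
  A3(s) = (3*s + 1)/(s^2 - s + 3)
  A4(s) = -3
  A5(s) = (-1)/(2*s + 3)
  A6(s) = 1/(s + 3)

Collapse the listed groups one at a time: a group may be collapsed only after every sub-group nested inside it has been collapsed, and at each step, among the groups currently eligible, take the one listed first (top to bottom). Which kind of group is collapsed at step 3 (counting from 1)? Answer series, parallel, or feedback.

Reducing step by step:

1. series reduction of A5, A6
2. add A4, (A5*A6) (parallel)
3. series reduction of A3, (A4+(A5*A6))
4. add A2, (A3*(A4+(A5*A6))) (parallel)
5. feedback reduction of A1, (A2+(A3*(A4+(A5*A6))))
Step 3: series.

Answer: series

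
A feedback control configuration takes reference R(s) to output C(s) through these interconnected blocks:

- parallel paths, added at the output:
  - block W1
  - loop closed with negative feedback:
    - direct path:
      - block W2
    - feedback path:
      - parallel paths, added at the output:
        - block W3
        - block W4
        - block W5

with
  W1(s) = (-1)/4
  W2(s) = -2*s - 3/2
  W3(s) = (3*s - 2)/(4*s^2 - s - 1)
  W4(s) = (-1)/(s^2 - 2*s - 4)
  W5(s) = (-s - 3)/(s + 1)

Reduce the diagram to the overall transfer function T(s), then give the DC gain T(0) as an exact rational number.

Step 1. combine W3, W4, W5 in parallel, giving (-4*s^5 + 33*s^3 + 20*s^2 - 20*s - 3)/(4*s^5 - 5*s^4 - 24*s^3 - 9*s^2 + 10*s + 4)
Step 2. feedback reduction of W2, (W3+W4+W5), giving (-16*s^6 + 8*s^5 + 111*s^4 + 108*s^3 - 13*s^2 - 46*s - 12)/(16*s^6 + 20*s^5 - 142*s^4 - 227*s^3 + 2*s^2 + 92*s + 17)
Step 3. parallel reduction of W1, [W2/(1+W2*(W3+W4+W5))], giving (-80*s^6 + 12*s^5 + 586*s^4 + 659*s^3 - 54*s^2 - 276*s - 65)/(64*s^6 + 80*s^5 - 568*s^4 - 908*s^3 + 8*s^2 + 368*s + 68)
Step 3 gives the overall T(s). Then T(0) = -65/68.

Answer: -65/68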